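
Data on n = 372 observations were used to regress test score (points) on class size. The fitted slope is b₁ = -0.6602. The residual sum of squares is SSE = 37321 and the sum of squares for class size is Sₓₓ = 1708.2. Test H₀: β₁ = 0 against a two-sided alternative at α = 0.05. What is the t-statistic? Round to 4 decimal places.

MSE = SSE/(n − 2) = 37321/370 = 100.868.
SE(b₁) = √(MSE/Sₓₓ) = √(100.868/1708.2) = 0.243.
t = -0.6602 / 0.243 = -2.7169.
df = n − 2 = 370.
Two-sided p ≈ 0.0069, which is < 0.05, so reject H₀.
There is evidence that class size is associated with test score.

t = -2.7169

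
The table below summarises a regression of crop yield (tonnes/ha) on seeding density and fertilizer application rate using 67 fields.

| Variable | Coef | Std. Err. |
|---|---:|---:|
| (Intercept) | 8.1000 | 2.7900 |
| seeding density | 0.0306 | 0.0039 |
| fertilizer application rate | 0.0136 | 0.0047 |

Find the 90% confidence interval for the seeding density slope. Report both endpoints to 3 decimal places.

Read off: b = 0.0306, SE = 0.0039 for seeding density.
df = n − k − 1 = 67 − 2 − 1 = 64.
t* = t_{0.05, 64} = 1.669013.
Margin = t* × SE = 1.669013 × 0.0039 = 0.00651.
CI: 0.0306 ± 0.00651 → (0.024, 0.037).

(0.024, 0.037)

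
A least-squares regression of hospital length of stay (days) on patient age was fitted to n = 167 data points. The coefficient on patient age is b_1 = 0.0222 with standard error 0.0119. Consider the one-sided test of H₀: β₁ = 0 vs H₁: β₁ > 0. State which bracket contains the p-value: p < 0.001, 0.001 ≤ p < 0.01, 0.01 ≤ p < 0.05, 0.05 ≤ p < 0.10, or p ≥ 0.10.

0.01 ≤ p < 0.05

t = 0.0222 / 0.0119 = 1.866.
df = n − 2 = 167 − 2 = 165.
One-sided p = P(T_{165} > t) ≈ 0.0319.
So 0.01 ≤ p < 0.05.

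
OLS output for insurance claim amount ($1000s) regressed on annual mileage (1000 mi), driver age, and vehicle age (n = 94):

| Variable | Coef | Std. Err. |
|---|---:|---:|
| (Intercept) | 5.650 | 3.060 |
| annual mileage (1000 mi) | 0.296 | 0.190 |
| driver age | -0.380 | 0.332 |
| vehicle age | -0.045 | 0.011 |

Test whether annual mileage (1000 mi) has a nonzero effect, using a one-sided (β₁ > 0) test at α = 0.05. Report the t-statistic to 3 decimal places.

Read off: b = 0.296, SE = 0.190 for annual mileage (1000 mi).
H₀: β₁ = 0 vs H₁: β₁ > 0.
t = 0.296 / 0.190 = 1.558.
df = n − k − 1 = 94 − 3 − 1 = 90.
One-sided p ≈ 0.0614, which is ≥ 0.05, so fail to reject H₀.
The data do not give significant evidence that the true slope on annual mileage (1000 mi) is positive, holding the other predictors fixed.

t = 1.558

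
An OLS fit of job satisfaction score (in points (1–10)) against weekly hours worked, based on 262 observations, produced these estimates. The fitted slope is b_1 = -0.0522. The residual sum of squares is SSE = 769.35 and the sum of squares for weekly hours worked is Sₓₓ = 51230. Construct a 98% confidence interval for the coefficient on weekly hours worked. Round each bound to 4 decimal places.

(-0.0700, -0.0344)

MSE = SSE/(n − 2) = 769.35/260 = 2.95904.
SE(b_1) = √(MSE/Sₓₓ) = √(2.95904/51230) = 0.00759999.
df = n − 2 = 260.
t* = t_{0.01, 260} = 2.340775.
Margin = t* × SE = 2.340775 × 0.00759999 = 0.017790.
CI: -0.0522 ± 0.017790 → (-0.0700, -0.0344).
With 98% confidence, each one-unit increase in weekly hours worked is associated with a change of between -0.0700 and -0.0344 points (1–10) in job satisfaction score.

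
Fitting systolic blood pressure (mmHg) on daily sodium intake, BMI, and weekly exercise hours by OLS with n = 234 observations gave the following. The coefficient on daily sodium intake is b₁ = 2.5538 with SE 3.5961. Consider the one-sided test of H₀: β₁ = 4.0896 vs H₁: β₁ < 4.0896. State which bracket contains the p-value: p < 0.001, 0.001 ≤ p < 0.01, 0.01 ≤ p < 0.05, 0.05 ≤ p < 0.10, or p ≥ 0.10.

t = (2.5538 − 4.0896) / 3.5961 = -0.427.
df = n − k − 1 = 234 − 3 − 1 = 230.
One-sided p = P(T_{230} < t) ≈ 0.3349.
So p ≥ 0.10.

p ≥ 0.10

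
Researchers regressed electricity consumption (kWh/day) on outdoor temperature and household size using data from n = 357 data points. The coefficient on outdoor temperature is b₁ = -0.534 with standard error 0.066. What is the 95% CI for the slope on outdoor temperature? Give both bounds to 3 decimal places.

(-0.664, -0.404)

df = n − k − 1 = 357 − 2 − 1 = 354.
t* = t_{0.025, 354} = 1.966688.
Margin = t* × SE = 1.966688 × 0.066 = 0.12980.
CI: -0.534 ± 0.12980 → (-0.664, -0.404).
With 95% confidence, each one-unit increase in outdoor temperature is associated with a change of between -0.664 and -0.404 kWh/day in electricity consumption, holding the other predictors fixed.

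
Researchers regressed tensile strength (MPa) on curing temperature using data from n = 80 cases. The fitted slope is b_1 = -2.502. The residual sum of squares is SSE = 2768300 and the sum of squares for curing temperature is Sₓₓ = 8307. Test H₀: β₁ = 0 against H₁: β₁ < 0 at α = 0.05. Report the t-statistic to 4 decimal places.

MSE = SSE/(n − 2) = 2768300/78 = 35491.
SE(b_1) = √(MSE/Sₓₓ) = √(35491/8307) = 2.06698.
t = -2.502 / 2.06698 = -1.2105.
df = n − 2 = 78.
One-sided p ≈ 0.1149, which is ≥ 0.05, so fail to reject H₀.
The data do not give significant evidence that the true slope on curing temperature is negative.

t = -1.2105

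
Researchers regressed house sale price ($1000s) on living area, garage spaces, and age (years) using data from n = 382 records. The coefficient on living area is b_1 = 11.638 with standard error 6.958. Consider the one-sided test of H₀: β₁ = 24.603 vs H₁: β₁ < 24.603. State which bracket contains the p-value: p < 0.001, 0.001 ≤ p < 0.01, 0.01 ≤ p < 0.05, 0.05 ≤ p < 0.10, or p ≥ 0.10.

0.01 ≤ p < 0.05

t = (11.638 − 24.603) / 6.958 = -1.863.
df = n − k − 1 = 382 − 3 − 1 = 378.
One-sided p = P(T_{378} < t) ≈ 0.0316.
So 0.01 ≤ p < 0.05.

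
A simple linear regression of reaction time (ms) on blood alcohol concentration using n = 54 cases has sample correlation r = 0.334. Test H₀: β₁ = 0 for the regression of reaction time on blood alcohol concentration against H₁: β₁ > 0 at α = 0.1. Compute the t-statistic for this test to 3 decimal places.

t = 2.555

t = r·√(n − 2)/√(1 − r²) = 0.334·√52/√0.888444 = 2.555.
df = n − 2 = 52.
One-sided p ≈ 0.0068, which is < 0.1, so reject H₀.
There is evidence of a linear association between blood alcohol concentration and reaction time.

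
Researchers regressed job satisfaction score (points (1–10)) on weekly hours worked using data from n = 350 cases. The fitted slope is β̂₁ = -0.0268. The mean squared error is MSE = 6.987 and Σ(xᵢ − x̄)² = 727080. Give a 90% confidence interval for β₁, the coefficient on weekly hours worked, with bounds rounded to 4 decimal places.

SE(β̂₁) = √(MSE/Sₓₓ) = √(6.987/727080) = 0.00309995.
df = n − 2 = 348.
t* = t_{0.05, 348} = 1.649244.
Margin = t* × SE = 1.649244 × 0.00309995 = 0.005113.
CI: -0.0268 ± 0.005113 → (-0.0319, -0.0217).
With 90% confidence, each one-unit increase in weekly hours worked is associated with a change of between -0.0319 and -0.0217 points (1–10) in job satisfaction score.

(-0.0319, -0.0217)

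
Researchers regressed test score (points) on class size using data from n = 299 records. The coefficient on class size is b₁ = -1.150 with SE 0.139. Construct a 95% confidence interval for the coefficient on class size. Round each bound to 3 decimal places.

(-1.424, -0.876)

df = n − 2 = 299 − 2 = 297.
t* = t_{0.025, 297} = 1.967984.
Margin = t* × SE = 1.967984 × 0.139 = 0.27355.
CI: -1.150 ± 0.27355 → (-1.424, -0.876).
With 95% confidence, each one-unit increase in class size is associated with a change of between -1.424 and -0.876 points in test score.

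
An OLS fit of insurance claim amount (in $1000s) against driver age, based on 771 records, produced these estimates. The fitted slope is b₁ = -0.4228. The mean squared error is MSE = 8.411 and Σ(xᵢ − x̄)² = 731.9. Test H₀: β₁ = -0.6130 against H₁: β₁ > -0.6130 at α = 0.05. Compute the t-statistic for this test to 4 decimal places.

t = 1.7742

SE(b₁) = √(MSE/Sₓₓ) = √(8.411/731.9) = 0.107201.
t = (-0.4228 − (-0.6130)) / 0.107201 = 1.7742.
df = n − 2 = 769.
One-sided p ≈ 0.0382, which is < 0.05, so reject H₀.
There is evidence that the true slope on driver age exceeds -0.6130 $1000s per unit.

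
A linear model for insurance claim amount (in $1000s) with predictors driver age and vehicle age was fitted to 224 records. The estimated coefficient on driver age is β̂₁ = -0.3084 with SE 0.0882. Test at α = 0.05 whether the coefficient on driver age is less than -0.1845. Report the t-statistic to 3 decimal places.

H₀: β₁ = -0.1845 vs H₁: β₁ < -0.1845.
t = (β̂₁ − β₁⁰)/SE = (-0.3084 − (-0.1845)) / 0.0882 = -1.405.
df = n − k − 1 = 224 − 2 − 1 = 221.
One-sided p ≈ 0.0807, which is ≥ 0.05, so fail to reject H₀.
The data do not give significant evidence that the true slope on driver age is below -0.1845 $1000s per unit, holding the other predictors fixed.

t = -1.405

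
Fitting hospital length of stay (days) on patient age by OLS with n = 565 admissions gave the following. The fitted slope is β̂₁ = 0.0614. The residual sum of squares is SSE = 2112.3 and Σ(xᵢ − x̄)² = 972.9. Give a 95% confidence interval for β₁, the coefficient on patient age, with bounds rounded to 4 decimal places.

(-0.0606, 0.1834)

MSE = SSE/(n − 2) = 2112.3/563 = 3.75187.
SE(β̂₁) = √(MSE/Sₓₓ) = √(3.75187/972.9) = 0.0620997.
df = n − 2 = 563.
t* = t_{0.025, 563} = 1.964187.
Margin = t* × SE = 1.964187 × 0.0620997 = 0.121975.
CI: 0.0614 ± 0.121975 → (-0.0606, 0.1834).
With 95% confidence, each one-unit increase in patient age is associated with a change of between -0.0606 and 0.1834 days in hospital length of stay.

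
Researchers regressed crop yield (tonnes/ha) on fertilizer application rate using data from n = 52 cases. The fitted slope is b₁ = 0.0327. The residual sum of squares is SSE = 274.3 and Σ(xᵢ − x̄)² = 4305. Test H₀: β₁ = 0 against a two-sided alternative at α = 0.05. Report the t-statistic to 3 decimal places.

MSE = SSE/(n − 2) = 274.3/50 = 5.486.
SE(b₁) = √(MSE/Sₓₓ) = √(5.486/4305) = 0.0356978.
t = 0.0327 / 0.0356978 = 0.916.
df = n − 2 = 50.
Two-sided p ≈ 0.3641, which is ≥ 0.05, so fail to reject H₀.
The data do not give significant evidence of an association between fertilizer application rate and crop yield.

t = 0.916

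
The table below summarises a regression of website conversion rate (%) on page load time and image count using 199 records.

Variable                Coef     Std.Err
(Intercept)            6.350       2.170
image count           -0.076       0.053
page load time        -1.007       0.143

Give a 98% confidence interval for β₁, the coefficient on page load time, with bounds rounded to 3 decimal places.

(-1.342, -0.672)

Read off: b = -1.007, SE = 0.143 for page load time.
df = n − k − 1 = 199 − 2 − 1 = 196.
t* = t_{0.01, 196} = 2.345524.
Margin = t* × SE = 2.345524 × 0.143 = 0.33541.
CI: -1.007 ± 0.33541 → (-1.342, -0.672).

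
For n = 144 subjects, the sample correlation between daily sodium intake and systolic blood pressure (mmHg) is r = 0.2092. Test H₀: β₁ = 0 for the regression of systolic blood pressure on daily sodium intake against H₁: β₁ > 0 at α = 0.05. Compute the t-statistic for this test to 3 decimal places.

t = r·√(n − 2)/√(1 − r²) = 0.2092·√142/√0.956235 = 2.549.
df = n − 2 = 142.
One-sided p ≈ 0.0059, which is < 0.05, so reject H₀.
There is evidence of a linear association between daily sodium intake and systolic blood pressure.

t = 2.549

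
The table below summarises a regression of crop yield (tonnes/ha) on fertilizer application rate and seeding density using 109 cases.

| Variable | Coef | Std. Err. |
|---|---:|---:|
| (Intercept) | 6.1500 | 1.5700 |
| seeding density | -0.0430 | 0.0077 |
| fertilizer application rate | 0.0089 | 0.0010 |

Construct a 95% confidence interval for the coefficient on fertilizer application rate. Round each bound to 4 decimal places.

Read off: b = 0.0089, SE = 0.0010 for fertilizer application rate.
df = n − k − 1 = 109 − 2 − 1 = 106.
t* = t_{0.025, 106} = 1.982597.
Margin = t* × SE = 1.982597 × 0.0010 = 0.001983.
CI: 0.0089 ± 0.001983 → (0.0069, 0.0109).

(0.0069, 0.0109)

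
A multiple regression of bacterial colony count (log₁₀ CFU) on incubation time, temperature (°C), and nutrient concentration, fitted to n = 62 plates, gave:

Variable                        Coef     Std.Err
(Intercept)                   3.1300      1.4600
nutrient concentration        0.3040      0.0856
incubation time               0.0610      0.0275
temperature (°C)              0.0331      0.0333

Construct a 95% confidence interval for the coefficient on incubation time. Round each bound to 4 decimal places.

Read off: b = 0.0610, SE = 0.0275 for incubation time.
df = n − k − 1 = 62 − 3 − 1 = 58.
t* = t_{0.025, 58} = 2.001717.
Margin = t* × SE = 2.001717 × 0.0275 = 0.055047.
CI: 0.0610 ± 0.055047 → (0.0060, 0.1160).

(0.0060, 0.1160)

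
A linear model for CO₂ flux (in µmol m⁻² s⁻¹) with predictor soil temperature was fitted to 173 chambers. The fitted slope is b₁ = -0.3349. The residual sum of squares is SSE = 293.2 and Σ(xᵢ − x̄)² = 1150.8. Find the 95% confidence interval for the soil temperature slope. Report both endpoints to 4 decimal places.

MSE = SSE/(n − 2) = 293.2/171 = 1.71462.
SE(b₁) = √(MSE/Sₓₓ) = √(1.71462/1150.8) = 0.0385997.
df = n − 2 = 171.
t* = t_{0.025, 171} = 1.973934.
Margin = t* × SE = 1.973934 × 0.0385997 = 0.076193.
CI: -0.3349 ± 0.076193 → (-0.4111, -0.2587).
With 95% confidence, each one-unit increase in soil temperature is associated with a change of between -0.4111 and -0.2587 µmol m⁻² s⁻¹ in CO₂ flux.

(-0.4111, -0.2587)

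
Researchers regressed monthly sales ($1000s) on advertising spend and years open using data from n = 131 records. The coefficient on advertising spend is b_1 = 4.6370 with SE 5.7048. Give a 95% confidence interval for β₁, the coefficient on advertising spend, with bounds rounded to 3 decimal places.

df = n − k − 1 = 131 − 2 − 1 = 128.
t* = t_{0.025, 128} = 1.978671.
Margin = t* × SE = 1.978671 × 5.7048 = 11.28792.
CI: 4.6370 ± 11.28792 → (-6.651, 15.925).
With 95% confidence, each one-unit increase in advertising spend is associated with a change of between -6.651 and 15.925 $1000s in monthly sales, holding the other predictors fixed.

(-6.651, 15.925)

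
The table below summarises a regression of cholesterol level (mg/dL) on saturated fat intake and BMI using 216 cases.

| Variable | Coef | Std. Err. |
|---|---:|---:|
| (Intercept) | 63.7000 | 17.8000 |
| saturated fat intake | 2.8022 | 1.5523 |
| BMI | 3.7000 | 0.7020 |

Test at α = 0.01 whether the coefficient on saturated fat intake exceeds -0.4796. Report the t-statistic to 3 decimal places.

t = 2.114

Read off: b = 2.8022, SE = 1.5523 for saturated fat intake.
H₀: β₁ = -0.4796 vs H₁: β₁ > -0.4796.
t = (2.8022 − (-0.4796)) / 1.5523 = 2.114.
df = n − k − 1 = 216 − 2 − 1 = 213.
One-sided p ≈ 0.0178, which is ≥ 0.01, so fail to reject H₀.
The data do not give significant evidence that the true slope on saturated fat intake exceeds -0.4796 mg/dL per unit, holding the other predictors fixed.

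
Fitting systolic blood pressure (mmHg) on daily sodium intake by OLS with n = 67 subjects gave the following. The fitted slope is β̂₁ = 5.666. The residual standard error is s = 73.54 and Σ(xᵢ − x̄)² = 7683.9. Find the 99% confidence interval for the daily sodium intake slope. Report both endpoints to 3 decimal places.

SE(β̂₁) = s/√Sₓₓ = 73.54/√7683.9 = 0.838944.
df = n − 2 = 65.
t* = t_{0.005, 65} = 2.653604.
Margin = t* × SE = 2.653604 × 0.838944 = 2.22622.
CI: 5.666 ± 2.22622 → (3.440, 7.892).
With 99% confidence, each one-unit increase in daily sodium intake is associated with a change of between 3.440 and 7.892 mmHg in systolic blood pressure.

(3.440, 7.892)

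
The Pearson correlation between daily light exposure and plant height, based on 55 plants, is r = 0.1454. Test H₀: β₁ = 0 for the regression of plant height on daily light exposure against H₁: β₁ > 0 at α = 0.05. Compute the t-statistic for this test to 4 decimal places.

t = r·√(n − 2)/√(1 − r²) = 0.1454·√53/√0.978859 = 1.0699.
df = n − 2 = 53.
One-sided p ≈ 0.1448, which is ≥ 0.05, so fail to reject H₀.
The data do not give significant evidence of a linear association between daily light exposure and plant height.

t = 1.0699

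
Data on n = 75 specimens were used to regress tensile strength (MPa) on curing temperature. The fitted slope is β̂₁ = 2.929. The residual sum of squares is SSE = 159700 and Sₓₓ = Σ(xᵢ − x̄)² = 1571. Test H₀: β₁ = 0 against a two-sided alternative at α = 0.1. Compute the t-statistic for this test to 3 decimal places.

t = 2.482

MSE = SSE/(n − 2) = 159700/73 = 2187.67.
SE(β̂₁) = √(MSE/Sₓₓ) = √(2187.67/1571) = 1.18006.
t = 2.929 / 1.18006 = 2.482.
df = n − 2 = 73.
Two-sided p ≈ 0.0154, which is < 0.1, so reject H₀.
There is evidence that curing temperature is associated with tensile strength.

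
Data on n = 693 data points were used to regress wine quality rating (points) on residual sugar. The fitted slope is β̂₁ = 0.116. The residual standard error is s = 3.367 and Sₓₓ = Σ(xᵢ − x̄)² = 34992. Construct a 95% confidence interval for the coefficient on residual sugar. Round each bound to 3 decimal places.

SE(β̂₁) = s/√Sₓₓ = 3.367/√34992 = 0.0179994.
df = n − 2 = 691.
t* = t_{0.025, 691} = 1.963403.
Margin = t* × SE = 1.963403 × 0.0179994 = 0.03534.
CI: 0.116 ± 0.03534 → (0.081, 0.151).
With 95% confidence, each one-unit increase in residual sugar is associated with a change of between 0.081 and 0.151 points in wine quality rating.

(0.081, 0.151)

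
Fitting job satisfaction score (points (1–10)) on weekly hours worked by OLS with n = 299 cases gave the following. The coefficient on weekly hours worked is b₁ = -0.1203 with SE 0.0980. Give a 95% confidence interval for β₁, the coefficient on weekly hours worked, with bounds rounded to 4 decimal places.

(-0.3132, 0.0726)

df = n − 2 = 299 − 2 = 297.
t* = t_{0.025, 297} = 1.967984.
Margin = t* × SE = 1.967984 × 0.0980 = 0.192862.
CI: -0.1203 ± 0.192862 → (-0.3132, 0.0726).
With 95% confidence, each one-unit increase in weekly hours worked is associated with a change of between -0.3132 and 0.0726 points (1–10) in job satisfaction score.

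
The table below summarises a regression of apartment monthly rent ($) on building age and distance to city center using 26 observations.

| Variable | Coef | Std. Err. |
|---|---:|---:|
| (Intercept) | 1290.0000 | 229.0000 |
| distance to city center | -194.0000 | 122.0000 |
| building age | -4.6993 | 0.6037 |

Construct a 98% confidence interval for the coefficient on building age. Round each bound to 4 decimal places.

(-6.2085, -3.1901)

Read off: b = -4.6993, SE = 0.6037 for building age.
df = n − k − 1 = 26 − 2 − 1 = 23.
t* = t_{0.01, 23} = 2.499867.
Margin = t* × SE = 2.499867 × 0.6037 = 1.509170.
CI: -4.6993 ± 1.509170 → (-6.2085, -3.1901).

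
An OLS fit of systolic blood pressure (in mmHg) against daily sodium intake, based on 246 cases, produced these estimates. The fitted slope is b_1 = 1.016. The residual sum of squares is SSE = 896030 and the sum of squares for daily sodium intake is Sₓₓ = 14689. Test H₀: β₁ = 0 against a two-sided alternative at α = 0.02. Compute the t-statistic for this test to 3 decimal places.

MSE = SSE/(n − 2) = 896030/244 = 3672.25.
SE(b_1) = √(MSE/Sₓₓ) = √(3672.25/14689) = 0.5.
t = 1.016 / 0.5 = 2.032.
df = n − 2 = 244.
Two-sided p ≈ 0.0432, which is ≥ 0.02, so fail to reject H₀.
The data do not give significant evidence of an association between daily sodium intake and systolic blood pressure.

t = 2.032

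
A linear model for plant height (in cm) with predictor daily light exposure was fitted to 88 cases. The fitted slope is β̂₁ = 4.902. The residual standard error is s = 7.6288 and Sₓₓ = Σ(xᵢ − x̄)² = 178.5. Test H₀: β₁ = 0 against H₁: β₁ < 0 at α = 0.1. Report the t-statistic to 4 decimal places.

SE(β̂₁) = s/√Sₓₓ = 7.6288/√178.5 = 0.571001.
t = 4.902 / 0.571001 = 8.5849.
df = n − 2 = 86.
One-sided p ≈ 1.0000, which is ≥ 0.1, so fail to reject H₀.
The data do not give significant evidence that the true slope on daily light exposure is negative.

t = 8.5849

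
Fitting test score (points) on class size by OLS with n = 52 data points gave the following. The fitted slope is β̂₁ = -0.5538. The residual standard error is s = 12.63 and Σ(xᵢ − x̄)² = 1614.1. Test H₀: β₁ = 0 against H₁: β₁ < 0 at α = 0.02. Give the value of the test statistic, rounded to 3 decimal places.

t = -1.762

SE(β̂₁) = s/√Sₓₓ = 12.63/√1614.1 = 0.314368.
t = -0.5538 / 0.314368 = -1.762.
df = n − 2 = 50.
One-sided p ≈ 0.0421, which is ≥ 0.02, so fail to reject H₀.
The data do not give significant evidence that the true slope on class size is negative.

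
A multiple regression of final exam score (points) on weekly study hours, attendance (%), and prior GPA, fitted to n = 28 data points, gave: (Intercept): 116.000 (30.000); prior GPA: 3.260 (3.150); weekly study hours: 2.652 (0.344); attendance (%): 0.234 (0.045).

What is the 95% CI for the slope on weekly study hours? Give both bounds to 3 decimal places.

Read off: b = 2.652, SE = 0.344 for weekly study hours.
df = n − k − 1 = 28 − 3 − 1 = 24.
t* = t_{0.025, 24} = 2.063899.
Margin = t* × SE = 2.063899 × 0.344 = 0.70998.
CI: 2.652 ± 0.70998 → (1.942, 3.362).

(1.942, 3.362)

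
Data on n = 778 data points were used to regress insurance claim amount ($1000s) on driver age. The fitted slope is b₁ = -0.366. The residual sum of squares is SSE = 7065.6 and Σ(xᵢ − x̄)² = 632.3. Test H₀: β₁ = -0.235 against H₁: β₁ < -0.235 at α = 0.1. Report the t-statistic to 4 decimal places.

MSE = SSE/(n − 2) = 7065.6/776 = 9.10515.
SE(b₁) = √(MSE/Sₓₓ) = √(9.10515/632.3) = 0.12.
t = (-0.366 − (-0.235)) / 0.12 = -1.0917.
df = n − 2 = 776.
One-sided p ≈ 0.1377, which is ≥ 0.1, so fail to reject H₀.
The data do not give significant evidence that the true slope on driver age is below -0.235 $1000s per unit.

t = -1.0917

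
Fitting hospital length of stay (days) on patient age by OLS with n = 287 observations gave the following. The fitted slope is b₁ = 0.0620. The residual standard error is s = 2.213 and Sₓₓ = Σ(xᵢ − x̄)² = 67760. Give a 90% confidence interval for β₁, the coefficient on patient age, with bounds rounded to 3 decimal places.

(0.048, 0.076)

SE(b₁) = s/√Sₓₓ = 2.213/√67760 = 0.00850148.
df = n − 2 = 285.
t* = t_{0.05, 285} = 1.650218.
Margin = t* × SE = 1.650218 × 0.00850148 = 0.01403.
CI: 0.0620 ± 0.01403 → (0.048, 0.076).
With 90% confidence, each one-unit increase in patient age is associated with a change of between 0.048 and 0.076 days in hospital length of stay.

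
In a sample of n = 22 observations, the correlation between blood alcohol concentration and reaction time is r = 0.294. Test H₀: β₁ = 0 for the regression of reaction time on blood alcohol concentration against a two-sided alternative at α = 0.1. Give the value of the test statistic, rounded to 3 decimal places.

t = 1.376

t = r·√(n − 2)/√(1 − r²) = 0.294·√20/√0.913564 = 1.376.
df = n − 2 = 20.
Two-sided p ≈ 0.1842, which is ≥ 0.1, so fail to reject H₀.
The data do not give significant evidence of a linear association between blood alcohol concentration and reaction time.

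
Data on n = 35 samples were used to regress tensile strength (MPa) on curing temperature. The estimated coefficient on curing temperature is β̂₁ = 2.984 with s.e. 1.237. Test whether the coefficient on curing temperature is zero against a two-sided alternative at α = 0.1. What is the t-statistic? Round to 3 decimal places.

t = 2.412

H₀: β₁ = 0 vs H₁: β₁ ≠ 0.
t = (β̂₁ − β₁⁰)/SE = 2.984 / 1.237 = 2.412.
df = n − 2 = 35 − 2 = 33.
Two-sided p ≈ 0.0216, which is < 0.1, so reject H₀.
There is evidence that curing temperature is associated with tensile strength.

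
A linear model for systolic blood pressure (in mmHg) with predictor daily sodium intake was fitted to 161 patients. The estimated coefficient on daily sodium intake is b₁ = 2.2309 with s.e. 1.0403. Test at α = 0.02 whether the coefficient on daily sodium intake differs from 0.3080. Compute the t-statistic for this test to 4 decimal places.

t = 1.8484

H₀: β₁ = 0.3080 vs H₁: β₁ ≠ 0.3080.
t = (b₁ − β₁⁰)/SE = (2.2309 − 0.3080) / 1.0403 = 1.8484.
df = n − 2 = 161 − 2 = 159.
Two-sided p ≈ 0.0664, which is ≥ 0.02, so fail to reject H₀.
The data are consistent with a true slope of 0.3080 mmHg per unit of daily sodium intake.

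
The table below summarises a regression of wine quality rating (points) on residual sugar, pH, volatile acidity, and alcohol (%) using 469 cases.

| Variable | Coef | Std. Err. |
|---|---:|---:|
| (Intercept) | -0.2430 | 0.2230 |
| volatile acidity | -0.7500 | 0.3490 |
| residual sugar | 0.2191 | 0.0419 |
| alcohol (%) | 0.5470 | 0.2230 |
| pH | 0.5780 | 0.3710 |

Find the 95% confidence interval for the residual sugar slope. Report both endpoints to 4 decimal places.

(0.1368, 0.3014)

Read off: b = 0.2191, SE = 0.0419 for residual sugar.
df = n − k − 1 = 469 − 4 − 1 = 464.
t* = t_{0.025, 464} = 1.96509.
Margin = t* × SE = 1.96509 × 0.0419 = 0.082337.
CI: 0.2191 ± 0.082337 → (0.1368, 0.3014).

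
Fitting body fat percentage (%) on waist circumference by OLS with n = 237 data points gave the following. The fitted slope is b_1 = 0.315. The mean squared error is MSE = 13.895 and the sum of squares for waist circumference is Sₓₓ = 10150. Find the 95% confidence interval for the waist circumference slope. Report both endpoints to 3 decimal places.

(0.242, 0.388)

SE(b_1) = √(MSE/Sₓₓ) = √(13.895/10150) = 0.0369995.
df = n − 2 = 235.
t* = t_{0.025, 235} = 1.97011.
Margin = t* × SE = 1.97011 × 0.0369995 = 0.07289.
CI: 0.315 ± 0.07289 → (0.242, 0.388).
With 95% confidence, each one-unit increase in waist circumference is associated with a change of between 0.242 and 0.388 % in body fat percentage.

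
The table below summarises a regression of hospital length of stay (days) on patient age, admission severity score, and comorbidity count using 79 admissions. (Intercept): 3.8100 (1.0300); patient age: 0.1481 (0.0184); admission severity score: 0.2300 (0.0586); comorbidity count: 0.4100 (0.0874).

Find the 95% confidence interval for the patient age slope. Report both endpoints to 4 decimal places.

Read off: b = 0.1481, SE = 0.0184 for patient age.
df = n − k − 1 = 79 − 3 − 1 = 75.
t* = t_{0.025, 75} = 1.992102.
Margin = t* × SE = 1.992102 × 0.0184 = 0.036655.
CI: 0.1481 ± 0.036655 → (0.1114, 0.1848).

(0.1114, 0.1848)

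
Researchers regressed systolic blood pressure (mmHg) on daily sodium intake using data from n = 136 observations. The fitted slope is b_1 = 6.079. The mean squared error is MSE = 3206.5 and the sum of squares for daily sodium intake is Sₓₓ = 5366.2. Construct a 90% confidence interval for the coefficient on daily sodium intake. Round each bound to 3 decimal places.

SE(b_1) = √(MSE/Sₓₓ) = √(3206.5/5366.2) = 0.773005.
df = n − 2 = 134.
t* = t_{0.05, 134} = 1.656305.
Margin = t* × SE = 1.656305 × 0.773005 = 1.28033.
CI: 6.079 ± 1.28033 → (4.799, 7.359).
With 90% confidence, each one-unit increase in daily sodium intake is associated with a change of between 4.799 and 7.359 mmHg in systolic blood pressure.

(4.799, 7.359)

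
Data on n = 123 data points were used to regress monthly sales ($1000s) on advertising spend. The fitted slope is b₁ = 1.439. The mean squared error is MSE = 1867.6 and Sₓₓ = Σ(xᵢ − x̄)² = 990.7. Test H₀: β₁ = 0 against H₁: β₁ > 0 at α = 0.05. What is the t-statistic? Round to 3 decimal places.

SE(b₁) = √(MSE/Sₓₓ) = √(1867.6/990.7) = 1.373.
t = 1.439 / 1.373 = 1.048.
df = n − 2 = 121.
One-sided p ≈ 0.1483, which is ≥ 0.05, so fail to reject H₀.
The data do not give significant evidence that the true slope on advertising spend is positive.

t = 1.048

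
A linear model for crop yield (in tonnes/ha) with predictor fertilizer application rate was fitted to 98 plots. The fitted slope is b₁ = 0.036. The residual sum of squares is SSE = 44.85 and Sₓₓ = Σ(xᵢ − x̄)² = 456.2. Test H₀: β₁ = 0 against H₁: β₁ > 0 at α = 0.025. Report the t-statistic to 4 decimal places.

t = 1.1250

MSE = SSE/(n − 2) = 44.85/96 = 0.467188.
SE(b₁) = √(MSE/Sₓₓ) = √(0.467188/456.2) = 0.0320013.
t = 0.036 / 0.0320013 = 1.1250.
df = n − 2 = 96.
One-sided p ≈ 0.1317, which is ≥ 0.025, so fail to reject H₀.
The data do not give significant evidence that the true slope on fertilizer application rate is positive.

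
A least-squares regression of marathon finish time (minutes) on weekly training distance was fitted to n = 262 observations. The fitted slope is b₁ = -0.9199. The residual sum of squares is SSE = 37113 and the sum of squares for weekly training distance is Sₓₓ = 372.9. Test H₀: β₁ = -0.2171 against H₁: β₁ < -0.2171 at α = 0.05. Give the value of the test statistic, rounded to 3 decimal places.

t = -1.136

MSE = SSE/(n − 2) = 37113/260 = 142.742.
SE(b₁) = √(MSE/Sₓₓ) = √(142.742/372.9) = 0.6187.
t = (-0.9199 − (-0.2171)) / 0.6187 = -1.136.
df = n − 2 = 260.
One-sided p ≈ 0.1285, which is ≥ 0.05, so fail to reject H₀.
The data do not give significant evidence that the true slope on weekly training distance is below -0.2171 minutes per unit.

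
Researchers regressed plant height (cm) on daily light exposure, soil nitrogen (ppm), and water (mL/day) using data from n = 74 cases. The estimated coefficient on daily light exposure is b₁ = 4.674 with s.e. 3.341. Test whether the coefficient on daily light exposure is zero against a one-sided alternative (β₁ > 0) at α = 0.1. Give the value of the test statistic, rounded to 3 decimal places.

H₀: β₁ = 0 vs H₁: β₁ > 0.
t = (b₁ − β₁⁰)/SE = 4.674 / 3.341 = 1.399.
df = n − k − 1 = 74 − 3 − 1 = 70.
One-sided p ≈ 0.0831, which is < 0.1, so reject H₀.
There is evidence that the true slope on daily light exposure is positive, holding the other predictors fixed.

t = 1.399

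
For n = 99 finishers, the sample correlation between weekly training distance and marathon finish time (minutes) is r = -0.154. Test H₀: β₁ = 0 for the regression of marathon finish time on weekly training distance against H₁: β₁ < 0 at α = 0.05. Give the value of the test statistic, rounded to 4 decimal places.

t = r·√(n − 2)/√(1 − r²) = -0.154·√97/√0.976284 = -1.5350.
df = n − 2 = 97.
One-sided p ≈ 0.0640, which is ≥ 0.05, so fail to reject H₀.
The data do not give significant evidence of a linear association between weekly training distance and marathon finish time.

t = -1.5350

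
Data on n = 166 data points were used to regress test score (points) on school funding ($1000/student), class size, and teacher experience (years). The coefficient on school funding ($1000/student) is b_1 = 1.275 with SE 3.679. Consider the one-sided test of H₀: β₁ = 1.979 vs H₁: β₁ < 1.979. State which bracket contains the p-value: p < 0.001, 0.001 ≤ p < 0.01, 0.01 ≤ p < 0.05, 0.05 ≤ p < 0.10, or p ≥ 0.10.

t = (1.275 − 1.979) / 3.679 = -0.191.
df = n − k − 1 = 166 − 3 − 1 = 162.
One-sided p = P(T_{162} < t) ≈ 0.4242.
So p ≥ 0.10.

p ≥ 0.10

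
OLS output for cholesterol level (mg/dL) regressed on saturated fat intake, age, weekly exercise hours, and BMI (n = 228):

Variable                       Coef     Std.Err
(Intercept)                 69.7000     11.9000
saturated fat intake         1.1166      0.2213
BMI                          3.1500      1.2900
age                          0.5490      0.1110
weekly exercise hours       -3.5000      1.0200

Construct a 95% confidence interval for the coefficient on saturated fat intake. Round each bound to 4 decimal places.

Read off: b = 1.1166, SE = 0.2213 for saturated fat intake.
df = n − k − 1 = 228 − 4 − 1 = 223.
t* = t_{0.025, 223} = 1.970659.
Margin = t* × SE = 1.970659 × 0.2213 = 0.436107.
CI: 1.1166 ± 0.436107 → (0.6805, 1.5527).

(0.6805, 1.5527)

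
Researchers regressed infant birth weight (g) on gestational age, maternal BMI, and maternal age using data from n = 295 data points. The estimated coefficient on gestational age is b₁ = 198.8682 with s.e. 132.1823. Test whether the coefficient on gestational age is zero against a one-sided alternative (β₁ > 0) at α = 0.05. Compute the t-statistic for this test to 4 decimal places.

t = 1.5045

H₀: β₁ = 0 vs H₁: β₁ > 0.
t = (b₁ − β₁⁰)/SE = 198.8682 / 132.1823 = 1.5045.
df = n − k − 1 = 295 − 3 − 1 = 291.
One-sided p ≈ 0.0668, which is ≥ 0.05, so fail to reject H₀.
The data do not give significant evidence that the true slope on gestational age is positive, holding the other predictors fixed.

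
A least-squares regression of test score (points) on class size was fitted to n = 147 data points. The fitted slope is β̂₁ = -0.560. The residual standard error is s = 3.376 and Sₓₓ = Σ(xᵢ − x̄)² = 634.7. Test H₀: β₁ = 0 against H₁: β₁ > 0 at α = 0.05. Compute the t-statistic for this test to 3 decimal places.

t = -4.179

SE(β̂₁) = s/√Sₓₓ = 3.376/√634.7 = 0.134004.
t = -0.560 / 0.134004 = -4.179.
df = n − 2 = 145.
One-sided p ≈ 1.0000, which is ≥ 0.05, so fail to reject H₀.
The data do not give significant evidence that the true slope on class size is positive.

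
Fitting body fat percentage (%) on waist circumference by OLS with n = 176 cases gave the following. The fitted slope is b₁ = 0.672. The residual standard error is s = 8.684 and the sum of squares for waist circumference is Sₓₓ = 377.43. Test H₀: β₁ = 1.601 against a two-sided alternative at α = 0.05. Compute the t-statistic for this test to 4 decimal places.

t = -2.0783

SE(b₁) = s/√Sₓₓ = 8.684/√377.43 = 0.446994.
t = (0.672 − 1.601) / 0.446994 = -2.0783.
df = n − 2 = 174.
Two-sided p ≈ 0.0391, which is < 0.05, so reject H₀.
There is evidence that the true slope on waist circumference differs from 1.601 % per unit.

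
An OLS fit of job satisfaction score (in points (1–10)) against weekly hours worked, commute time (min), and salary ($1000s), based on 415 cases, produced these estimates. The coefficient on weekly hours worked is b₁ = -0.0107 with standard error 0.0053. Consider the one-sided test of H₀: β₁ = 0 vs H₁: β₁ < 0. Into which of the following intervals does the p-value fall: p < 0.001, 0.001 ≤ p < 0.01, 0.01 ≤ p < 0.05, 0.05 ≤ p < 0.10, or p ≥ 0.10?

t = -0.0107 / 0.0053 = -2.019.
df = n − k − 1 = 415 − 3 − 1 = 411.
One-sided p = P(T_{411} < t) ≈ 0.0221.
So 0.01 ≤ p < 0.05.

0.01 ≤ p < 0.05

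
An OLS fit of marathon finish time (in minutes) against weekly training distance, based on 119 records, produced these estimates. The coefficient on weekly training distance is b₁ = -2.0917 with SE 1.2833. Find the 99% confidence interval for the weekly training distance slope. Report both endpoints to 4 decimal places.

(-5.4520, 1.2686)

df = n − 2 = 119 − 2 = 117.
t* = t_{0.005, 117} = 2.618504.
Margin = t* × SE = 2.618504 × 1.2833 = 3.360326.
CI: -2.0917 ± 3.360326 → (-5.4520, 1.2686).
With 99% confidence, each one-unit increase in weekly training distance is associated with a change of between -5.4520 and 1.2686 minutes in marathon finish time.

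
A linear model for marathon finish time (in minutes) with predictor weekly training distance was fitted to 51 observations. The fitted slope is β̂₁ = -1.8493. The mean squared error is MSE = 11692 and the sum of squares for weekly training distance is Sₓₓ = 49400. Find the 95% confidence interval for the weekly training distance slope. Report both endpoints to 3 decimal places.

(-2.827, -0.872)

SE(β̂₁) = √(MSE/Sₓₓ) = √(11692/49400) = 0.486498.
df = n − 2 = 49.
t* = t_{0.025, 49} = 2.009575.
Margin = t* × SE = 2.009575 × 0.486498 = 0.97765.
CI: -1.8493 ± 0.97765 → (-2.827, -0.872).
With 95% confidence, each one-unit increase in weekly training distance is associated with a change of between -2.827 and -0.872 minutes in marathon finish time.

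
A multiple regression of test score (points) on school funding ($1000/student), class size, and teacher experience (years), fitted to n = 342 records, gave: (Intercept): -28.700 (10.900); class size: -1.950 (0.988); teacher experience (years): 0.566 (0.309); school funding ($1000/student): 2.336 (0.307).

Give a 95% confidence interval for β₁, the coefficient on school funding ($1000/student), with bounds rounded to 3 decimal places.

Read off: b = 2.336, SE = 0.307 for school funding ($1000/student).
df = n − k − 1 = 342 − 3 − 1 = 338.
t* = t_{0.025, 338} = 1.967007.
Margin = t* × SE = 1.967007 × 0.307 = 0.60387.
CI: 2.336 ± 0.60387 → (1.732, 2.940).

(1.732, 2.940)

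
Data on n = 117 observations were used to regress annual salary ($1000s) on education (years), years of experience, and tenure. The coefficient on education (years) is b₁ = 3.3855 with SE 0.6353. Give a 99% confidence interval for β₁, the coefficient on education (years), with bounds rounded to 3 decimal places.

df = n − k − 1 = 117 − 3 − 1 = 113.
t* = t_{0.005, 113} = 2.620039.
Margin = t* × SE = 2.620039 × 0.6353 = 1.66451.
CI: 3.3855 ± 1.66451 → (1.721, 5.050).
With 99% confidence, each one-unit increase in education (years) is associated with a change of between 1.721 and 5.050 $1000s in annual salary, holding the other predictors fixed.

(1.721, 5.050)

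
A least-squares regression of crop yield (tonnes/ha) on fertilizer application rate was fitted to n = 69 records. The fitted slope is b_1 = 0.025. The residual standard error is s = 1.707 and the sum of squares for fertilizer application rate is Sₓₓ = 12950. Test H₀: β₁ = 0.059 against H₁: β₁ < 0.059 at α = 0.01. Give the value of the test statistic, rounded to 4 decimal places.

SE(b_1) = s/√Sₓₓ = 1.707/√12950 = 0.0150003.
t = (0.025 − 0.059) / 0.0150003 = -2.2666.
df = n − 2 = 67.
One-sided p ≈ 0.0133, which is ≥ 0.01, so fail to reject H₀.
The data do not give significant evidence that the true slope on fertilizer application rate is below 0.059 tonnes/ha per unit.

t = -2.2666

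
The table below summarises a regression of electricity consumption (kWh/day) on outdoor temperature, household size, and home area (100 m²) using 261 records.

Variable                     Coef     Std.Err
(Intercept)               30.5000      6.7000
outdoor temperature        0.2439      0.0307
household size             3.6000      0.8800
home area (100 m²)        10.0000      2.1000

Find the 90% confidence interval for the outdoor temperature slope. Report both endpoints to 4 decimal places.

Read off: b = 0.2439, SE = 0.0307 for outdoor temperature.
df = n − k − 1 = 261 − 3 − 1 = 257.
t* = t_{0.05, 257} = 1.650804.
Margin = t* × SE = 1.650804 × 0.0307 = 0.050680.
CI: 0.2439 ± 0.050680 → (0.1932, 0.2946).

(0.1932, 0.2946)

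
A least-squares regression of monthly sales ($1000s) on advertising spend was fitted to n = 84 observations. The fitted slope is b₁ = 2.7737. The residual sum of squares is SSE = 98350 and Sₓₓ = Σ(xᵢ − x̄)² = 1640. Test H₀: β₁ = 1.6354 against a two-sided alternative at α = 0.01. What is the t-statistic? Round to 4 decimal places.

t = 1.3311

MSE = SSE/(n − 2) = 98350/82 = 1199.39.
SE(b₁) = √(MSE/Sₓₓ) = √(1199.39/1640) = 0.855182.
t = (2.7737 − 1.6354) / 0.855182 = 1.3311.
df = n − 2 = 82.
Two-sided p ≈ 0.1869, which is ≥ 0.01, so fail to reject H₀.
The data are consistent with a true slope of 1.6354 $1000s per unit of advertising spend.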